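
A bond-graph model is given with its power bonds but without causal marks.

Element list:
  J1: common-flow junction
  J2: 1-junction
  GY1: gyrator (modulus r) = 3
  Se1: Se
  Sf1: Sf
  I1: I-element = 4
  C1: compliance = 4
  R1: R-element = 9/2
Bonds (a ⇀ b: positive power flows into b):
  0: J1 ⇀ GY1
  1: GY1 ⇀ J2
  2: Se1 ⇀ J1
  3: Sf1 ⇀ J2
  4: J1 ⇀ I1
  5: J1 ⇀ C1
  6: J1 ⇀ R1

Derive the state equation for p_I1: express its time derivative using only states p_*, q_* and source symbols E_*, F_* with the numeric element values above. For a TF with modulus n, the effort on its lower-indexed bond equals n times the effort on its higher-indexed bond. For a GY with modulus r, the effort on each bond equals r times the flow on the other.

b2 →J1  (source Se1 imposes e)
b3 →Sf1  (Sf1: flow source, stroke at near end)
b1 →J2  (common-f at J2 fixed by 3)
b0 →J1  (GY1: gyrator matches bond 1)
b4 →I1  (I1: I, integral causality)
b5 →J1  (J1 flow already set via bond 4)
b6 →J1  (J1 flow already set via bond 4)

dp_I1/dt = E_Se1 - 3*F_Sf1 - 9*p_I1/8 - q_C1/4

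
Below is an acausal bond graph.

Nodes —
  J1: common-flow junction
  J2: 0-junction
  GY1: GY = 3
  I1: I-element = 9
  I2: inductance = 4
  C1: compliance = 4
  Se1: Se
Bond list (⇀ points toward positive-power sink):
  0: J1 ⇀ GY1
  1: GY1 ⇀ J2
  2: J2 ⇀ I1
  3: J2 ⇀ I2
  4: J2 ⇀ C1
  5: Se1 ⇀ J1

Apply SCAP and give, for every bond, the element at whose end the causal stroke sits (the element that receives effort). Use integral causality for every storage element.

β0 stroke at GY1
β1 stroke at GY1
β2 stroke at I1
β3 stroke at I2
β4 stroke at J2
β5 stroke at J1

bond 5 |J1  (Se1 fixes effort; stroke away)
bond 0 |GY1  (J1 needs exactly one f-in)
bond 1 |GY1  (GY1: gyrator matches bond 0)
bond 2 |I1  (I1 integral (f out))
bond 3 |I2  (I2 outputs flow p/I2)
bond 4 |J2  (J2 needs exactly one e-in)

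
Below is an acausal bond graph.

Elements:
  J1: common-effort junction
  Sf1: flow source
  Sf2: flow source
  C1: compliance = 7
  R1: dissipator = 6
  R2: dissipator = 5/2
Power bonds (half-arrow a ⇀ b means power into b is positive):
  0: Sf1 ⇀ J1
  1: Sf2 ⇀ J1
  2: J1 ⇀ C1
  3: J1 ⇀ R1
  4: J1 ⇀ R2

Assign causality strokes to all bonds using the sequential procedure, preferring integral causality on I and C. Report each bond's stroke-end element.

bond 0 stroke at Sf1
bond 1 stroke at Sf2
bond 2 stroke at J1
bond 3 stroke at R1
bond 4 stroke at R2

#0 |Sf1  (Sf1 (Sf) sets flow on bond)
#1 |Sf2  (Sf2 fixes flow; stroke at Sf2)
#2 |J1  (C1 outputs effort q/C1)
#3 |R1  (0-jn J1 has e-setter on 2)
#4 |R2  (common-e at J1 fixed by 2)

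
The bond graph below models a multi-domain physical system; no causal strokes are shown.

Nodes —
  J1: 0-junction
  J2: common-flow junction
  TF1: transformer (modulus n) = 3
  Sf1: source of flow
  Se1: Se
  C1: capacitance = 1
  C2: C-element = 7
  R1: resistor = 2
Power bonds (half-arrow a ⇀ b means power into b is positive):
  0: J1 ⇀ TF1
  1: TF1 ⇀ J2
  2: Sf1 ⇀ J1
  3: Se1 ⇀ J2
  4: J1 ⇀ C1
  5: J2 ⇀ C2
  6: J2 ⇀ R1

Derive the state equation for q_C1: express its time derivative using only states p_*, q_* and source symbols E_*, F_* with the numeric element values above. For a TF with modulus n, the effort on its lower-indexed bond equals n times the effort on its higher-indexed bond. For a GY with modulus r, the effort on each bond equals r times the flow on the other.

#2 |Sf1  (Sf1 fixes flow; stroke at Sf1)
#3 |J2  (Se1 fixes effort; stroke away)
#4 |J1  (C1 integral (e out))
#0 |TF1  (common-e at J1 fixed by 4)
#1 |J2  (TF TF1: opposite of bond 0)
#5 |J2  (C2: C, integral causality)
#6 |R1  (J2: last free bond brings flow in)

dq_C1/dt = -E_Se1/6 + F_Sf1 - q_C1/18 + q_C2/42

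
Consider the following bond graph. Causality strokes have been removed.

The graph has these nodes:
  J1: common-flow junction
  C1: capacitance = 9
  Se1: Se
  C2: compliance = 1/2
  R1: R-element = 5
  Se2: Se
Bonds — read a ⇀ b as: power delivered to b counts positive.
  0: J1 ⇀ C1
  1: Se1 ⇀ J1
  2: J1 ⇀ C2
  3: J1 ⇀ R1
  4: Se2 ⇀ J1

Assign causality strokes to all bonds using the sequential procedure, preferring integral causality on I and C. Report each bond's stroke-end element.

b1 →J1  (Se1: effort source, stroke at far end)
b4 →J1  (Se2: effort source, stroke at far end)
b0 →J1  (C1 outputs effort q/C1)
b2 →J1  (C2 outputs effort q/C2)
b3 →R1  (J1 needs exactly one f-in)

#0 →J1
#1 →J1
#2 →J1
#3 →R1
#4 →J1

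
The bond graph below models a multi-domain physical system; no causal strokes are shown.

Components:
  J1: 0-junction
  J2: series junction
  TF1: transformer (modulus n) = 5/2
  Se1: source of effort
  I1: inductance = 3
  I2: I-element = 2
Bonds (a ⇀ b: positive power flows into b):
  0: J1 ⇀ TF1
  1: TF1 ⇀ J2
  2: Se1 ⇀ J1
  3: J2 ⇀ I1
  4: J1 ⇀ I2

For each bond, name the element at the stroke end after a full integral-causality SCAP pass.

b0 |TF1
b1 |J2
b2 |J1
b3 |I1
b4 |I2

b2 |J1  (source Se1 imposes e)
b0 |TF1  (common-e at J1 fixed by 2)
b4 |I2  (J1 effort already set via bond 2)
b1 |J2  (through TF1, causality passes straight; one stroke at TF1)
b3 |I1  (closing 1-jn rule on J2)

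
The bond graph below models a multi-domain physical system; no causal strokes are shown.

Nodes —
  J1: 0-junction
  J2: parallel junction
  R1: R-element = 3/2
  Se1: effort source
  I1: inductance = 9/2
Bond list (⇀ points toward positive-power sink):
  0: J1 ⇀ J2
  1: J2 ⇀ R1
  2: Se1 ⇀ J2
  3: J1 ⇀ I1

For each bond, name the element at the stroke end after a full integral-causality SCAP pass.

β0 |J1
β1 |R1
β2 |J2
β3 |I1

bond 2 stroke at J2  (source Se1 imposes e)
bond 0 stroke at J1  (J2: bond 2 brought effort, rest push out)
bond 1 stroke at R1  (J2 effort already set via bond 2)
bond 3 stroke at I1  (common-e at J1 fixed by 0)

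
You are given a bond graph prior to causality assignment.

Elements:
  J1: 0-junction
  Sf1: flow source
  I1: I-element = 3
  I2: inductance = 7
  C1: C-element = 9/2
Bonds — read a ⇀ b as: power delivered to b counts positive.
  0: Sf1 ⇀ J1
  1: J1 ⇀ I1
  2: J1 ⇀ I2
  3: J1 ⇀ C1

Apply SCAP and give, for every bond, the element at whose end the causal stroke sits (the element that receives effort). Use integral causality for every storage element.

b0 |Sf1  (Sf1 (Sf) sets flow on bond)
b1 |I1  (prefer integral on I1)
b2 |I2  (prefer integral on I2)
b3 |J1  (J1 needs exactly one e-in)

#0 stroke→Sf1
#1 stroke→I1
#2 stroke→I2
#3 stroke→J1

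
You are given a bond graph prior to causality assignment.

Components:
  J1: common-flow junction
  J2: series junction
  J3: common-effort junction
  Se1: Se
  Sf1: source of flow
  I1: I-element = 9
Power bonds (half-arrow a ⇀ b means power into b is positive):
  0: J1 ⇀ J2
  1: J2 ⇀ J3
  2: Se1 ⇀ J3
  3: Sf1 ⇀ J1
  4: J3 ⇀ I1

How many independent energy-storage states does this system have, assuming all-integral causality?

1  (I1 all integral)

b2 →J3  (Se1 fixes effort; stroke away)
b3 →Sf1  (source Sf1 imposes f)
b0 →J1  (common-f at J1 fixed by 3)
b1 →J2  (J2: bond 0 brought flow, rest push out)
b4 →I1  (J3: bond 2 brought effort, rest push out)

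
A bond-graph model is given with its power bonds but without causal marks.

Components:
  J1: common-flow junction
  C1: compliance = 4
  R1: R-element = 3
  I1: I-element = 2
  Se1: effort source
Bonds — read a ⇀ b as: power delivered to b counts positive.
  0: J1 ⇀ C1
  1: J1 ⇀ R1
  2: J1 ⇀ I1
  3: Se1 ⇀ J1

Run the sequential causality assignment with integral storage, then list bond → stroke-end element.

#3 →J1  (source Se1 imposes e)
#0 →J1  (C1: C, integral causality)
#2 →I1  (prefer integral on I1)
#1 →J1  (common-f at J1 fixed by 2)

bond 0 stroke at J1
bond 1 stroke at J1
bond 2 stroke at I1
bond 3 stroke at J1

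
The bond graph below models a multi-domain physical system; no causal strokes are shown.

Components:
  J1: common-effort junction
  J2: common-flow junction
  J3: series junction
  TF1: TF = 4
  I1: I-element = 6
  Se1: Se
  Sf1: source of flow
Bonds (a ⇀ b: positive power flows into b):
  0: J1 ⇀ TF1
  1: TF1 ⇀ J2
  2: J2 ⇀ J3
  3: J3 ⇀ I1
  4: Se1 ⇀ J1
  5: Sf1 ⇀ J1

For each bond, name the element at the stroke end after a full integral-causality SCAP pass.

bond 0 |TF1
bond 1 |J2
bond 2 |J3
bond 3 |I1
bond 4 |J1
bond 5 |Sf1

b4 →J1  (Se1 (Se) sets effort on bond)
b5 →Sf1  (source Sf1 imposes f)
b0 →TF1  (J1 effort already set via bond 4)
b1 →J2  (through TF1, causality passes straight; one stroke at TF1)
b2 →J3  (closing 1-jn rule on J2)
b3 →I1  (only one flow-in slot at J3)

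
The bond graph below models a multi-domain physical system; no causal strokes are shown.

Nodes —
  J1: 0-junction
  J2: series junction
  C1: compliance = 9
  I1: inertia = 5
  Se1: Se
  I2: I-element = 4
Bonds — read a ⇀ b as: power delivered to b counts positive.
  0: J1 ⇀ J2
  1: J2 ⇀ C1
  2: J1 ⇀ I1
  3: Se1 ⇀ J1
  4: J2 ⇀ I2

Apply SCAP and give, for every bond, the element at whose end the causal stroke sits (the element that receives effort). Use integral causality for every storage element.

b0 stroke→J2
b1 stroke→J2
b2 stroke→I1
b3 stroke→J1
b4 stroke→I2

#3 |J1  (Se1: effort source, stroke at far end)
#0 |J2  (J1: bond 3 brought effort, rest push out)
#2 |I1  (0-jn J1 has e-setter on 3)
#1 |J2  (C1: C, integral causality)
#4 |I2  (only one flow-in slot at J2)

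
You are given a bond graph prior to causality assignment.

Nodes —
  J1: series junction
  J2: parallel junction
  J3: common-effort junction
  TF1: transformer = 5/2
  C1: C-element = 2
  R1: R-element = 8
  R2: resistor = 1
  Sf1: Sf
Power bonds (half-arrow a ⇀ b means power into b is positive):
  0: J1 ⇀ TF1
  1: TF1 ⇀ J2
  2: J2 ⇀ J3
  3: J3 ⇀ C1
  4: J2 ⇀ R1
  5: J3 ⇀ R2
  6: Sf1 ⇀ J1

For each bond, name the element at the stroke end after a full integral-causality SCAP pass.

#6 stroke→Sf1  (Sf1 fixes flow; stroke at Sf1)
#0 stroke→J1  (J1 flow already set via bond 6)
#1 stroke→TF1  (TF TF1: opposite of bond 0)
#3 stroke→J3  (C1: C, integral causality)
#2 stroke→J2  (common-e at J3 fixed by 3)
#5 stroke→R2  (J3: bond 3 brought effort, rest push out)
#4 stroke→R1  (0-jn J2 has e-setter on 2)

bond 0 stroke at J1
bond 1 stroke at TF1
bond 2 stroke at J2
bond 3 stroke at J3
bond 4 stroke at R1
bond 5 stroke at R2
bond 6 stroke at Sf1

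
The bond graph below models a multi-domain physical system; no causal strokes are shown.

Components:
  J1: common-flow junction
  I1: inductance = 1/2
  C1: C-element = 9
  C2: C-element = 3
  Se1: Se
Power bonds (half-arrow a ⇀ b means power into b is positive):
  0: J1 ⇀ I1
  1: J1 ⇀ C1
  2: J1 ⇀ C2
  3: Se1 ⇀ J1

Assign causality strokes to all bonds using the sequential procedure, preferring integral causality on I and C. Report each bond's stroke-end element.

#0 |I1
#1 |J1
#2 |J1
#3 |J1

b3 →J1  (Se1 fixes effort; stroke away)
b0 →I1  (I1 integral (f out))
b1 →J1  (common-f at J1 fixed by 0)
b2 →J1  (J1: bond 0 brought flow, rest push out)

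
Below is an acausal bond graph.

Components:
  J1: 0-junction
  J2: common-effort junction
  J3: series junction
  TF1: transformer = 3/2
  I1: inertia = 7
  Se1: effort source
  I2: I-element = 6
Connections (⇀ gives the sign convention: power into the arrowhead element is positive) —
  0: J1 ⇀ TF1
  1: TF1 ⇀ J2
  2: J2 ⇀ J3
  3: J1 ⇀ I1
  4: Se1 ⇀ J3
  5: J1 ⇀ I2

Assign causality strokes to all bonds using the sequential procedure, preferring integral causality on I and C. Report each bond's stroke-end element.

β0 |J1
β1 |TF1
β2 |J2
β3 |I1
β4 |J3
β5 |I2

#4 →J3  (source Se1 imposes e)
#2 →J2  (only one flow-in slot at J3)
#1 →TF1  (0-jn J2 has e-setter on 2)
#0 →J1  (TF TF1: opposite of bond 1)
#3 →I1  (common-e at J1 fixed by 0)
#5 →I2  (J1 effort already set via bond 0)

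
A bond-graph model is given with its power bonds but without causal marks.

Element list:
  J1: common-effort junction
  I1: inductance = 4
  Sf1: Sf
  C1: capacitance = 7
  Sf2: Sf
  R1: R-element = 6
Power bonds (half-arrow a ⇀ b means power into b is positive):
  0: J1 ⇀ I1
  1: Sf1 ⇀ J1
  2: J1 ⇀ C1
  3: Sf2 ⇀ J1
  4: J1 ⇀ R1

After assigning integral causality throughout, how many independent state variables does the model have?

bond 1 stroke at Sf1  (Sf1 fixes flow; stroke at Sf1)
bond 3 stroke at Sf2  (source Sf2 imposes f)
bond 0 stroke at I1  (prefer integral on I1)
bond 2 stroke at J1  (prefer integral on C1)
bond 4 stroke at R1  (J1: bond 2 brought effort, rest push out)

2  (C1, I1 all integral)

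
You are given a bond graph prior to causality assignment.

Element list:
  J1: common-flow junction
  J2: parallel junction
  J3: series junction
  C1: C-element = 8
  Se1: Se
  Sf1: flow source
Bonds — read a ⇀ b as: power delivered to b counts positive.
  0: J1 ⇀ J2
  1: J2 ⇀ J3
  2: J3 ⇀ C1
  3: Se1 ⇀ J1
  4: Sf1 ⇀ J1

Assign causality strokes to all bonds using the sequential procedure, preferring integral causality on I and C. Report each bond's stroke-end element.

β0 |J1
β1 |J2
β2 |J3
β3 |J1
β4 |Sf1

#3 stroke at J1  (Se1: effort source, stroke at far end)
#4 stroke at Sf1  (Sf1 (Sf) sets flow on bond)
#0 stroke at J1  (J1: bond 4 brought flow, rest push out)
#1 stroke at J2  (only one effort-in slot at J2)
#2 stroke at J3  (common-f at J3 fixed by 1)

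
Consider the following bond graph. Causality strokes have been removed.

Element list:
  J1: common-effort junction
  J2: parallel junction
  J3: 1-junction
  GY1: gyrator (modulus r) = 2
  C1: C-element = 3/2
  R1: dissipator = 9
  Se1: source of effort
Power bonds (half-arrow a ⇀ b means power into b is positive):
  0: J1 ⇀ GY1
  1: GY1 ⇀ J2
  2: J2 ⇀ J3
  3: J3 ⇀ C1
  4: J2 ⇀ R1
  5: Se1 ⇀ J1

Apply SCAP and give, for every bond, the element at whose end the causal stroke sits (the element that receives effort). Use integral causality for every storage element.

β5 →J1  (Se1 (Se) sets effort on bond)
β0 →GY1  (J1: bond 5 brought effort, rest push out)
β1 →GY1  (GY1: gyrator matches bond 0)
β3 →J3  (prefer integral on C1)
β2 →J2  (J3 needs exactly one f-in)
β4 →R1  (0-jn J2 has e-setter on 2)

b0 →GY1
b1 →GY1
b2 →J2
b3 →J3
b4 →R1
b5 →J1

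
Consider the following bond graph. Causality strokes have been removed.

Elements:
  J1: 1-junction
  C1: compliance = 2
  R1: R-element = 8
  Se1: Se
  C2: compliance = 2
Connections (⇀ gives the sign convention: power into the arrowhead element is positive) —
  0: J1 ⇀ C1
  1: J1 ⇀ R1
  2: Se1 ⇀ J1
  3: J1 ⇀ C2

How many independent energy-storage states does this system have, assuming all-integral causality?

2  (C1, C2 all integral)

#2 stroke at J1  (Se1 fixes effort; stroke away)
#0 stroke at J1  (C1 outputs effort q/C1)
#3 stroke at J1  (C2 outputs effort q/C2)
#1 stroke at R1  (J1: last free bond brings flow in)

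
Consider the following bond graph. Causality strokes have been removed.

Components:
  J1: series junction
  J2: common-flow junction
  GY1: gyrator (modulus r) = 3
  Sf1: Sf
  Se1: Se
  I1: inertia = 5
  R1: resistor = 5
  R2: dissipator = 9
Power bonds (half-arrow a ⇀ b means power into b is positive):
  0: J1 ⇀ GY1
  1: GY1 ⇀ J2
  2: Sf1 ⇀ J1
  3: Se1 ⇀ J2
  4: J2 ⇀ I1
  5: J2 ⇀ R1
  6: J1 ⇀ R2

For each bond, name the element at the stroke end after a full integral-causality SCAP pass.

bond 0 stroke at J1
bond 1 stroke at J2
bond 2 stroke at Sf1
bond 3 stroke at J2
bond 4 stroke at I1
bond 5 stroke at J2
bond 6 stroke at J1

#2 stroke at Sf1  (Sf1: flow source, stroke at near end)
#3 stroke at J2  (Se1: effort source, stroke at far end)
#0 stroke at J1  (J1: bond 2 brought flow, rest push out)
#6 stroke at J1  (common-f at J1 fixed by 2)
#1 stroke at J2  (through GY1, causality inverts; strokes same side of GY1)
#4 stroke at I1  (I1: I, integral causality)
#5 stroke at J2  (1-jn J2 has f-setter on 4)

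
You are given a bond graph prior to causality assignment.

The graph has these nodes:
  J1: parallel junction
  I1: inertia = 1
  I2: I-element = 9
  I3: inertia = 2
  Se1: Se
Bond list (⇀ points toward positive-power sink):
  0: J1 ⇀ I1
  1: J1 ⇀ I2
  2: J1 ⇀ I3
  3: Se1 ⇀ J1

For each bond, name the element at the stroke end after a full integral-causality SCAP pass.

bond 0 stroke at I1
bond 1 stroke at I2
bond 2 stroke at I3
bond 3 stroke at J1

#3 →J1  (Se1: effort source, stroke at far end)
#0 →I1  (J1 effort already set via bond 3)
#1 →I2  (0-jn J1 has e-setter on 3)
#2 →I3  (common-e at J1 fixed by 3)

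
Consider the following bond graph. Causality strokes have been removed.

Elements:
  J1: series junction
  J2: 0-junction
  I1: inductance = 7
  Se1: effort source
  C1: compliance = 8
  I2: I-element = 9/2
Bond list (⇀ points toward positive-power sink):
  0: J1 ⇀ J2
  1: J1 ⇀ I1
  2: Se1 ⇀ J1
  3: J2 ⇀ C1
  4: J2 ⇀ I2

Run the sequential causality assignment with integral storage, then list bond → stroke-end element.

bond 0 →J1
bond 1 →I1
bond 2 →J1
bond 3 →J2
bond 4 →I2

#2 stroke at J1  (source Se1 imposes e)
#1 stroke at I1  (prefer integral on I1)
#0 stroke at J1  (common-f at J1 fixed by 1)
#3 stroke at J2  (prefer integral on C1)
#4 stroke at I2  (J2 effort already set via bond 3)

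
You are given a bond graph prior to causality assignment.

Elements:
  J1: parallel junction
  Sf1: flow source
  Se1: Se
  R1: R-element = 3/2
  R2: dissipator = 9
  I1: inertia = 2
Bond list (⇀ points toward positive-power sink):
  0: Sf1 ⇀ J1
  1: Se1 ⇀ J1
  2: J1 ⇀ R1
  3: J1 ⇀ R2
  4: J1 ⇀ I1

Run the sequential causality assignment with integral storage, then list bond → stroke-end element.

b0 |Sf1  (source Sf1 imposes f)
b1 |J1  (Se1 (Se) sets effort on bond)
b2 |R1  (0-jn J1 has e-setter on 1)
b3 |R2  (0-jn J1 has e-setter on 1)
b4 |I1  (J1: bond 1 brought effort, rest push out)

β0 →Sf1
β1 →J1
β2 →R1
β3 →R2
β4 →I1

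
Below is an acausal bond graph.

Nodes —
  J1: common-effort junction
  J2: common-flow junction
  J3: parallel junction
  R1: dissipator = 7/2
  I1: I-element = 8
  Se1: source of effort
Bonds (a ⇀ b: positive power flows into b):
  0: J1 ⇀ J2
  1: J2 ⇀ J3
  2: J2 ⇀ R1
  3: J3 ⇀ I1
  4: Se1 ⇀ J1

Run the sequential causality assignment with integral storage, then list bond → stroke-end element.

#4 stroke at J1  (Se1 fixes effort; stroke away)
#0 stroke at J2  (J1 effort already set via bond 4)
#3 stroke at I1  (prefer integral on I1)
#1 stroke at J3  (J3: last free bond brings effort in)
#2 stroke at J2  (1-jn J2 has f-setter on 1)

#0 →J2
#1 →J3
#2 →J2
#3 →I1
#4 →J1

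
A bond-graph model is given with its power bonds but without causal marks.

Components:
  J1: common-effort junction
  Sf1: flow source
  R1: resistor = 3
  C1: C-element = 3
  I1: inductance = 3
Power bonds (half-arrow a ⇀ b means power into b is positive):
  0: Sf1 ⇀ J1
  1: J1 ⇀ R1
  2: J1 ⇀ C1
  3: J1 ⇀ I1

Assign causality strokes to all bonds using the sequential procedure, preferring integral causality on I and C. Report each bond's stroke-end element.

bond 0 |Sf1  (Sf1 fixes flow; stroke at Sf1)
bond 2 |J1  (C1 integral (e out))
bond 1 |R1  (J1: bond 2 brought effort, rest push out)
bond 3 |I1  (J1: bond 2 brought effort, rest push out)

bond 0 |Sf1
bond 1 |R1
bond 2 |J1
bond 3 |I1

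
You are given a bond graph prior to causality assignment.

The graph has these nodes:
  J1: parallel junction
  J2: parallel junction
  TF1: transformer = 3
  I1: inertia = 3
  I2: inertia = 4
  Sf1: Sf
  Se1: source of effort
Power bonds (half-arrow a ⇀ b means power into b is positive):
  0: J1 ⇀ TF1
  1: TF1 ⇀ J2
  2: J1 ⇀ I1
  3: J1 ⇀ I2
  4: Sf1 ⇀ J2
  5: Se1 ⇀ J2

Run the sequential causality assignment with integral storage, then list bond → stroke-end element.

#4 stroke→Sf1  (Sf1 (Sf) sets flow on bond)
#5 stroke→J2  (Se1 fixes effort; stroke away)
#1 stroke→TF1  (J2: bond 5 brought effort, rest push out)
#0 stroke→J1  (TF TF1: opposite of bond 1)
#2 stroke→I1  (common-e at J1 fixed by 0)
#3 stroke→I2  (J1 effort already set via bond 0)

β0 stroke at J1
β1 stroke at TF1
β2 stroke at I1
β3 stroke at I2
β4 stroke at Sf1
β5 stroke at J2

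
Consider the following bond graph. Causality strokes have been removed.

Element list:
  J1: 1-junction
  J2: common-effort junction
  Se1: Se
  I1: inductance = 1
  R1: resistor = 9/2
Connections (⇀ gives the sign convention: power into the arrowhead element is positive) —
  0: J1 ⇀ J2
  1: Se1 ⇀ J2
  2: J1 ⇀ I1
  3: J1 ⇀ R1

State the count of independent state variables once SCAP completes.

1  (I1 all integral)

bond 1 stroke at J2  (Se1 fixes effort; stroke away)
bond 0 stroke at J1  (common-e at J2 fixed by 1)
bond 2 stroke at I1  (I1 integral (f out))
bond 3 stroke at J1  (common-f at J1 fixed by 2)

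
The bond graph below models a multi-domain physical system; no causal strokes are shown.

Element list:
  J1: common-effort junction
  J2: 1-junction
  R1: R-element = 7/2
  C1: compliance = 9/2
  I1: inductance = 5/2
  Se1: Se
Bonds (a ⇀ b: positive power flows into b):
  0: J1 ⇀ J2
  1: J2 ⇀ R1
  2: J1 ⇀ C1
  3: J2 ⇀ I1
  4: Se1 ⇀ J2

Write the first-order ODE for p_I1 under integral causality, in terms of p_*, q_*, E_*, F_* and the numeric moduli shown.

dp_I1/dt = E_Se1 - 7*p_I1/5 + 2*q_C1/9

#4 |J2  (Se1 (Se) sets effort on bond)
#2 |J1  (C1 outputs effort q/C1)
#0 |J2  (0-jn J1 has e-setter on 2)
#3 |I1  (I1: I, integral causality)
#1 |J2  (J2: bond 3 brought flow, rest push out)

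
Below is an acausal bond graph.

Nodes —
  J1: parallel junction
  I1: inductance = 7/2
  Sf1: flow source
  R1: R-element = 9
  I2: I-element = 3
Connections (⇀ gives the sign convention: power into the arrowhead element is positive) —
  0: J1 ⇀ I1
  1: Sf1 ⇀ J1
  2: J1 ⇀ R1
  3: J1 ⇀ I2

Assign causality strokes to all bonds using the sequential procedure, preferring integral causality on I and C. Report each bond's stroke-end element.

b0 →I1
b1 →Sf1
b2 →J1
b3 →I2

β1 stroke at Sf1  (Sf1 fixes flow; stroke at Sf1)
β0 stroke at I1  (I1 integral (f out))
β3 stroke at I2  (I2 outputs flow p/I2)
β2 stroke at J1  (J1 needs exactly one e-in)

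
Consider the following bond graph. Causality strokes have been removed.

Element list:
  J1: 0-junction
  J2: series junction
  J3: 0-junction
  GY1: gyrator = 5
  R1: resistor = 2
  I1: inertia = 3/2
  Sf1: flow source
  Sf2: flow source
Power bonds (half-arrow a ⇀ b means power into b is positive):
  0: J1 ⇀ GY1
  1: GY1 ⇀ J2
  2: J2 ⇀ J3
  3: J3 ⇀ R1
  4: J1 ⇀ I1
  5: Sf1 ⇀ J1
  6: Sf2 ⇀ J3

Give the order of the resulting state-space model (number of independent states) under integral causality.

b5 stroke→Sf1  (Sf1 fixes flow; stroke at Sf1)
b6 stroke→Sf2  (Sf2 (Sf) sets flow on bond)
b4 stroke→I1  (I1 integral (f out))
b0 stroke→J1  (J1: last free bond brings effort in)
b1 stroke→J2  (GY GY1: same side as bond 0)
b2 stroke→J3  (closing 1-jn rule on J2)
b3 stroke→R1  (common-e at J3 fixed by 2)

1  (I1 all integral)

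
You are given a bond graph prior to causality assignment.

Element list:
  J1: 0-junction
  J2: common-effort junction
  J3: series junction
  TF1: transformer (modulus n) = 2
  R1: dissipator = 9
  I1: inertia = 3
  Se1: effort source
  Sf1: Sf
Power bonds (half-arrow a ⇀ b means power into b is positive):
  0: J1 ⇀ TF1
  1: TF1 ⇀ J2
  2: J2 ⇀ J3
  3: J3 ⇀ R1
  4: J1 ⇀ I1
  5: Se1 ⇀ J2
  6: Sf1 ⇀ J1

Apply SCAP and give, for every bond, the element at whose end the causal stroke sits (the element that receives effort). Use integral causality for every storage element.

b5 →J2  (source Se1 imposes e)
b6 →Sf1  (Sf1: flow source, stroke at near end)
b1 →TF1  (J2 effort already set via bond 5)
b2 →J3  (0-jn J2 has e-setter on 5)
b3 →R1  (only one flow-in slot at J3)
b0 →J1  (TF1: transformer flips bond 1)
b4 →I1  (common-e at J1 fixed by 0)

bond 0 stroke→J1
bond 1 stroke→TF1
bond 2 stroke→J3
bond 3 stroke→R1
bond 4 stroke→I1
bond 5 stroke→J2
bond 6 stroke→Sf1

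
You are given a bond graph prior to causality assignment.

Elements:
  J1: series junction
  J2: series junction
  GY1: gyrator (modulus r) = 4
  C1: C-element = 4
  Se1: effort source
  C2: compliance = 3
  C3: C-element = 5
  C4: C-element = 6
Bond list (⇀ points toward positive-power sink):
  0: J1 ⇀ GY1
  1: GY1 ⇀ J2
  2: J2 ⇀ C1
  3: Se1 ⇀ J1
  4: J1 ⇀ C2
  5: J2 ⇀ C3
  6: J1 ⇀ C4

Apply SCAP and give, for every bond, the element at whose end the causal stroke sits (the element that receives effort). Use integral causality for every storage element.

β0 stroke→GY1
β1 stroke→GY1
β2 stroke→J2
β3 stroke→J1
β4 stroke→J1
β5 stroke→J2
β6 stroke→J1

b3 stroke→J1  (source Se1 imposes e)
b2 stroke→J2  (C1 outputs effort q/C1)
b4 stroke→J1  (C2 integral (e out))
b5 stroke→J2  (prefer integral on C3)
b1 stroke→GY1  (J2 needs exactly one f-in)
b0 stroke→GY1  (GY1 both-in/both-out from 1)
b6 stroke→J1  (J1: bond 0 brought flow, rest push out)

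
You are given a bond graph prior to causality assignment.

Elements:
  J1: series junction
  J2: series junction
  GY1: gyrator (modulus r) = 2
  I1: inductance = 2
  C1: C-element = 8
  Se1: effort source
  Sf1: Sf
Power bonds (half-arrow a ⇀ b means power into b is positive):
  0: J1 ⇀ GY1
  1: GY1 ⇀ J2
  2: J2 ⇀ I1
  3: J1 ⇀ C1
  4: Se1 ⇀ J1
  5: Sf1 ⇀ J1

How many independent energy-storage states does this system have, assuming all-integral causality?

2  (C1, I1 all integral)

bond 4 →J1  (Se1: effort source, stroke at far end)
bond 5 →Sf1  (source Sf1 imposes f)
bond 0 →J1  (1-jn J1 has f-setter on 5)
bond 3 →J1  (1-jn J1 has f-setter on 5)
bond 1 →J2  (through GY1, causality inverts; strokes same side of GY1)
bond 2 →I1  (J2 needs exactly one f-in)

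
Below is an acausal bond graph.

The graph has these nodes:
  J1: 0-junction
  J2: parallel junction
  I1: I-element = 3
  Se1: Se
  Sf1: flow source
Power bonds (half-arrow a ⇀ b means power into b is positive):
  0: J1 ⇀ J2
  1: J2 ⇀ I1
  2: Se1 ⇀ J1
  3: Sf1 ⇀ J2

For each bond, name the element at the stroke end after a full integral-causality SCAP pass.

bond 2 stroke→J1  (Se1: effort source, stroke at far end)
bond 3 stroke→Sf1  (Sf1 fixes flow; stroke at Sf1)
bond 0 stroke→J2  (J1: bond 2 brought effort, rest push out)
bond 1 stroke→I1  (common-e at J2 fixed by 0)

β0 |J2
β1 |I1
β2 |J1
β3 |Sf1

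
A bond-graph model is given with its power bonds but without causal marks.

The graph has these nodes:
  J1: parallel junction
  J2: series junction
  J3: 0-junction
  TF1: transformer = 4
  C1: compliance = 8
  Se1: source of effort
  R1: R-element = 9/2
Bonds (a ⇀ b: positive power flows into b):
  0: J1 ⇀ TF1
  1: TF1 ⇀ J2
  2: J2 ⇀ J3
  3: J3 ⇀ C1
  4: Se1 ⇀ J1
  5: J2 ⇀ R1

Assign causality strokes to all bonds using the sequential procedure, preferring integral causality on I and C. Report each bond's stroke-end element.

bond 4 →J1  (Se1: effort source, stroke at far end)
bond 0 →TF1  (0-jn J1 has e-setter on 4)
bond 1 →J2  (TF1 one-in-one-out from 0)
bond 3 →J3  (prefer integral on C1)
bond 2 →J2  (J3: bond 3 brought effort, rest push out)
bond 5 →R1  (only one flow-in slot at J2)

#0 →TF1
#1 →J2
#2 →J2
#3 →J3
#4 →J1
#5 →R1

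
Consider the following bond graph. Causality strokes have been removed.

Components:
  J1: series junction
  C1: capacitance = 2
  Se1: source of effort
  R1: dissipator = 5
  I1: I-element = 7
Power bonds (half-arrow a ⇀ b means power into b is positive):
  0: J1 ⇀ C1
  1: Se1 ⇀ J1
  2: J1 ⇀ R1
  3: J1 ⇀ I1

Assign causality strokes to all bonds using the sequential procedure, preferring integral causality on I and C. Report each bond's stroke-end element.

#1 stroke→J1  (source Se1 imposes e)
#0 stroke→J1  (C1: C, integral causality)
#3 stroke→I1  (I1 integral (f out))
#2 stroke→J1  (common-f at J1 fixed by 3)

β0 stroke→J1
β1 stroke→J1
β2 stroke→J1
β3 stroke→I1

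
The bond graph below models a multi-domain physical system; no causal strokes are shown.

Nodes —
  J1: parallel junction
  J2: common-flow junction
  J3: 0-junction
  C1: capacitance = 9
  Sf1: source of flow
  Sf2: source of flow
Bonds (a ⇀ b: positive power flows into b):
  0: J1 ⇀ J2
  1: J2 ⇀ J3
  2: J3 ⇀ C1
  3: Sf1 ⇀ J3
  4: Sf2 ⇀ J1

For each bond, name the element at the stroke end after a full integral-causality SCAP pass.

bond 0 stroke→J1
bond 1 stroke→J2
bond 2 stroke→J3
bond 3 stroke→Sf1
bond 4 stroke→Sf2

#3 |Sf1  (Sf1: flow source, stroke at near end)
#4 |Sf2  (Sf2 (Sf) sets flow on bond)
#0 |J1  (J1: last free bond brings effort in)
#1 |J2  (1-jn J2 has f-setter on 0)
#2 |J3  (J3 needs exactly one e-in)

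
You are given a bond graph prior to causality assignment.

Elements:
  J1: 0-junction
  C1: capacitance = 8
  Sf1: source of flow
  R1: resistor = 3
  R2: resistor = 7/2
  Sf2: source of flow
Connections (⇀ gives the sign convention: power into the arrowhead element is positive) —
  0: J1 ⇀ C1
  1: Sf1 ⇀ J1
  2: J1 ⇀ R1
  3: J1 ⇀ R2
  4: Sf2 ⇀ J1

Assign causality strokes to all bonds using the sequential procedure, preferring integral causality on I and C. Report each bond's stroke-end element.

#0 stroke→J1
#1 stroke→Sf1
#2 stroke→R1
#3 stroke→R2
#4 stroke→Sf2

b1 stroke→Sf1  (Sf1: flow source, stroke at near end)
b4 stroke→Sf2  (Sf2 (Sf) sets flow on bond)
b0 stroke→J1  (C1 outputs effort q/C1)
b2 stroke→R1  (J1: bond 0 brought effort, rest push out)
b3 stroke→R2  (J1 effort already set via bond 0)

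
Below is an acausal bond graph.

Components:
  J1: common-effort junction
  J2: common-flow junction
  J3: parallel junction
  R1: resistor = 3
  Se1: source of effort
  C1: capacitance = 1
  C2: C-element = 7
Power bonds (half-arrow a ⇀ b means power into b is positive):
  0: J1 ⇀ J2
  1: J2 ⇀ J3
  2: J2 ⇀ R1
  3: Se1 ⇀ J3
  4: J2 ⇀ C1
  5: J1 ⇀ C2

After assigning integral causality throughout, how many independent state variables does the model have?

b3 stroke at J3  (Se1: effort source, stroke at far end)
b1 stroke at J2  (0-jn J3 has e-setter on 3)
b4 stroke at J2  (C1: C, integral causality)
b5 stroke at J1  (C2: C, integral causality)
b0 stroke at J2  (common-e at J1 fixed by 5)
b2 stroke at R1  (closing 1-jn rule on J2)

2  (C1, C2 all integral)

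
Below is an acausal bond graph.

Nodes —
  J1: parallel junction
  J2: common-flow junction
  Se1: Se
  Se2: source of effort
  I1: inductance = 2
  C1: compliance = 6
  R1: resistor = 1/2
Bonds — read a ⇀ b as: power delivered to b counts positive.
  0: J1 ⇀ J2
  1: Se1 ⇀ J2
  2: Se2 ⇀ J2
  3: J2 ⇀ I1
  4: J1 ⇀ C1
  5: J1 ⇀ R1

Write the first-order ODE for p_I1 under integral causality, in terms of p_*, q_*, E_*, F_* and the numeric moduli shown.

dp_I1/dt = E_Se1 + E_Se2 + q_C1/6

#1 →J2  (Se1 (Se) sets effort on bond)
#2 →J2  (source Se2 imposes e)
#3 →I1  (I1: I, integral causality)
#0 →J2  (common-f at J2 fixed by 3)
#4 →J1  (C1 outputs effort q/C1)
#5 →R1  (J1 effort already set via bond 4)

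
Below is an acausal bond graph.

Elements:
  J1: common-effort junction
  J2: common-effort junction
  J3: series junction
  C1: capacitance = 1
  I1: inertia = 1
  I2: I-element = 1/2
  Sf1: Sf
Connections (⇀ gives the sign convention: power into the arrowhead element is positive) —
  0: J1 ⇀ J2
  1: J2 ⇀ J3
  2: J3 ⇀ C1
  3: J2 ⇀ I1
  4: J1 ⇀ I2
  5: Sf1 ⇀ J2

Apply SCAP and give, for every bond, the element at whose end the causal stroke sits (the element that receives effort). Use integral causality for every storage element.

#5 stroke→Sf1  (source Sf1 imposes f)
#2 stroke→J3  (C1 outputs effort q/C1)
#1 stroke→J2  (J3: last free bond brings flow in)
#0 stroke→J1  (0-jn J2 has e-setter on 1)
#3 stroke→I1  (J2 effort already set via bond 1)
#4 stroke→I2  (J1: bond 0 brought effort, rest push out)

#0 |J1
#1 |J2
#2 |J3
#3 |I1
#4 |I2
#5 |Sf1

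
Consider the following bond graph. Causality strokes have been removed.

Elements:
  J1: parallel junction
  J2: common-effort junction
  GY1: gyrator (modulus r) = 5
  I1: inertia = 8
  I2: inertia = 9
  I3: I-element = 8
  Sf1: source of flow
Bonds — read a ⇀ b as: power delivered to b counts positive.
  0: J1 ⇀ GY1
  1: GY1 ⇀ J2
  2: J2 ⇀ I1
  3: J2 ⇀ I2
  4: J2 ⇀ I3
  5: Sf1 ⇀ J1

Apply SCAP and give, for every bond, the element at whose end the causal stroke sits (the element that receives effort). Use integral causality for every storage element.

β5 stroke→Sf1  (Sf1 fixes flow; stroke at Sf1)
β0 stroke→J1  (J1: last free bond brings effort in)
β1 stroke→J2  (GY1 both-in/both-out from 0)
β2 stroke→I1  (0-jn J2 has e-setter on 1)
β3 stroke→I2  (J2 effort already set via bond 1)
β4 stroke→I3  (common-e at J2 fixed by 1)

β0 |J1
β1 |J2
β2 |I1
β3 |I2
β4 |I3
β5 |Sf1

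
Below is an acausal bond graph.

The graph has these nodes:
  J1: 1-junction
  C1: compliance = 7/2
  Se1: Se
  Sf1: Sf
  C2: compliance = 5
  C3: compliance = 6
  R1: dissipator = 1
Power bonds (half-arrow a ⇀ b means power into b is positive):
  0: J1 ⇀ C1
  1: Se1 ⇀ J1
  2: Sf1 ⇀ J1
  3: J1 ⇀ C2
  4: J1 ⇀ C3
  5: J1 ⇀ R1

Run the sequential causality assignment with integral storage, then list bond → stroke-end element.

b1 |J1  (Se1 fixes effort; stroke away)
b2 |Sf1  (source Sf1 imposes f)
b0 |J1  (common-f at J1 fixed by 2)
b3 |J1  (J1 flow already set via bond 2)
b4 |J1  (common-f at J1 fixed by 2)
b5 |J1  (common-f at J1 fixed by 2)

bond 0 →J1
bond 1 →J1
bond 2 →Sf1
bond 3 →J1
bond 4 →J1
bond 5 →J1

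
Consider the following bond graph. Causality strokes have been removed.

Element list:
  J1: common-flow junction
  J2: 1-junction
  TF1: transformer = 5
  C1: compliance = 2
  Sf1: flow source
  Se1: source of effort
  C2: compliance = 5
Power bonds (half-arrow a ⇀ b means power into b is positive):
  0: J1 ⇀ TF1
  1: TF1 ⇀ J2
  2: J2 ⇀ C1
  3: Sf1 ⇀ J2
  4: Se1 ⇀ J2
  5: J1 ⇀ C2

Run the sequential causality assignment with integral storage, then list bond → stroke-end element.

β0 stroke→TF1
β1 stroke→J2
β2 stroke→J2
β3 stroke→Sf1
β4 stroke→J2
β5 stroke→J1

b3 stroke at Sf1  (Sf1 fixes flow; stroke at Sf1)
b4 stroke at J2  (Se1 fixes effort; stroke away)
b1 stroke at J2  (common-f at J2 fixed by 3)
b2 stroke at J2  (J2 flow already set via bond 3)
b0 stroke at TF1  (TF1 one-in-one-out from 1)
b5 stroke at J1  (J1: bond 0 brought flow, rest push out)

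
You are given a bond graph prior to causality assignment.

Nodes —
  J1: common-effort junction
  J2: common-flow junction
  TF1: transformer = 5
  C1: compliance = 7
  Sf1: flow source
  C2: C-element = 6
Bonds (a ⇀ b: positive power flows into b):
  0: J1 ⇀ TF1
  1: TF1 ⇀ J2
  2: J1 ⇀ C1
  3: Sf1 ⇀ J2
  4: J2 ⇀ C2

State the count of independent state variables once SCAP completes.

2  (C1, C2 all integral)

b3 →Sf1  (Sf1 fixes flow; stroke at Sf1)
b1 →J2  (common-f at J2 fixed by 3)
b4 →J2  (1-jn J2 has f-setter on 3)
b0 →TF1  (TF1 one-in-one-out from 1)
b2 →J1  (J1 needs exactly one e-in)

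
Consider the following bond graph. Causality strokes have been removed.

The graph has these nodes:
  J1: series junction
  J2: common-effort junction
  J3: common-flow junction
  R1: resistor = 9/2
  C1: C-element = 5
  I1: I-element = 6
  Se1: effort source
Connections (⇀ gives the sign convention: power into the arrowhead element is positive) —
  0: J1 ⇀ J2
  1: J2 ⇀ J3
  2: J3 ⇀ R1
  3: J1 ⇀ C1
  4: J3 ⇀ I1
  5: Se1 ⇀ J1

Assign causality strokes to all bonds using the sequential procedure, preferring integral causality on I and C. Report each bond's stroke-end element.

b0 |J2
b1 |J3
b2 |J3
b3 |J1
b4 |I1
b5 |J1

b5 stroke at J1  (Se1 fixes effort; stroke away)
b3 stroke at J1  (prefer integral on C1)
b0 stroke at J2  (J1 needs exactly one f-in)
b1 stroke at J3  (0-jn J2 has e-setter on 0)
b4 stroke at I1  (I1: I, integral causality)
b2 stroke at J3  (J3 flow already set via bond 4)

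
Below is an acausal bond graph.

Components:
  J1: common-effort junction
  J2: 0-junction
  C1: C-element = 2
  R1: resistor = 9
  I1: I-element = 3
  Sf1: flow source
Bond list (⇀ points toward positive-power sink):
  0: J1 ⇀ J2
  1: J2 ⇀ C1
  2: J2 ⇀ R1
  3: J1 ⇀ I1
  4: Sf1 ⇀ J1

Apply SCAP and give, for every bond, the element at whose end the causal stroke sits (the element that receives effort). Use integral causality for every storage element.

β0 stroke at J1
β1 stroke at J2
β2 stroke at R1
β3 stroke at I1
β4 stroke at Sf1

bond 4 stroke→Sf1  (source Sf1 imposes f)
bond 1 stroke→J2  (C1: C, integral causality)
bond 0 stroke→J1  (common-e at J2 fixed by 1)
bond 2 stroke→R1  (common-e at J2 fixed by 1)
bond 3 stroke→I1  (0-jn J1 has e-setter on 0)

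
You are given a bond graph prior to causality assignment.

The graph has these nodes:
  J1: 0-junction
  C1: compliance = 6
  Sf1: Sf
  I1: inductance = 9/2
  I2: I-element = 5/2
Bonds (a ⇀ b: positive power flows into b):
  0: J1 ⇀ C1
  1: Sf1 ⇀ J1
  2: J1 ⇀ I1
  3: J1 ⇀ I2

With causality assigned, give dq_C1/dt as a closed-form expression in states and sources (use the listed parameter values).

#1 →Sf1  (Sf1 (Sf) sets flow on bond)
#0 →J1  (C1 outputs effort q/C1)
#2 →I1  (common-e at J1 fixed by 0)
#3 →I2  (J1 effort already set via bond 0)

dq_C1/dt = F_Sf1 - 2*p_I1/9 - 2*p_I2/5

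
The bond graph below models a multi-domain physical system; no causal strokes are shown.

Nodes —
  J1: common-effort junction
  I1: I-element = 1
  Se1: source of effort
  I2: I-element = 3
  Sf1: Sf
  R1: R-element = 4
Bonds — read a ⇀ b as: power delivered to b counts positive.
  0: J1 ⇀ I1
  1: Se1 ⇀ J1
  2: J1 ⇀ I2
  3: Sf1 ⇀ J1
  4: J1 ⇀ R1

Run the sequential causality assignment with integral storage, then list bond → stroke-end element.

b1 stroke→J1  (source Se1 imposes e)
b3 stroke→Sf1  (Sf1 fixes flow; stroke at Sf1)
b0 stroke→I1  (J1 effort already set via bond 1)
b2 stroke→I2  (J1: bond 1 brought effort, rest push out)
b4 stroke→R1  (common-e at J1 fixed by 1)

bond 0 |I1
bond 1 |J1
bond 2 |I2
bond 3 |Sf1
bond 4 |R1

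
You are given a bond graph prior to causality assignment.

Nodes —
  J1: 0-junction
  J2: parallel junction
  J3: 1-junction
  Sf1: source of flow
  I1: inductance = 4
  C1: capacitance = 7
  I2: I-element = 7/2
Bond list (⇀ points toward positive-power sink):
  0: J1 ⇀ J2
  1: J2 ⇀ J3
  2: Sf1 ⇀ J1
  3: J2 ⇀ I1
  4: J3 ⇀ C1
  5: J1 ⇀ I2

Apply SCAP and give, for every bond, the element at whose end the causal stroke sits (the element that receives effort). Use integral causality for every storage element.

bond 0 |J1
bond 1 |J2
bond 2 |Sf1
bond 3 |I1
bond 4 |J3
bond 5 |I2

#2 stroke→Sf1  (source Sf1 imposes f)
#3 stroke→I1  (prefer integral on I1)
#4 stroke→J3  (C1 integral (e out))
#1 stroke→J2  (closing 1-jn rule on J3)
#0 stroke→J1  (J2 effort already set via bond 1)
#5 stroke→I2  (J1 effort already set via bond 0)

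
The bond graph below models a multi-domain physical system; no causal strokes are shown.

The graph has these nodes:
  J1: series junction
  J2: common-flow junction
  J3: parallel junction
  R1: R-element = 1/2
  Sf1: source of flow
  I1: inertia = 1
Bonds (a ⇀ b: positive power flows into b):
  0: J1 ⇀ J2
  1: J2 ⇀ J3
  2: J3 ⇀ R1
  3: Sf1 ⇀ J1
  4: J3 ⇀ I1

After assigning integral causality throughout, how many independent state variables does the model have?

1  (I1 all integral)

β3 →Sf1  (source Sf1 imposes f)
β0 →J1  (common-f at J1 fixed by 3)
β1 →J2  (common-f at J2 fixed by 0)
β4 →I1  (I1: I, integral causality)
β2 →J3  (J3 needs exactly one e-in)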